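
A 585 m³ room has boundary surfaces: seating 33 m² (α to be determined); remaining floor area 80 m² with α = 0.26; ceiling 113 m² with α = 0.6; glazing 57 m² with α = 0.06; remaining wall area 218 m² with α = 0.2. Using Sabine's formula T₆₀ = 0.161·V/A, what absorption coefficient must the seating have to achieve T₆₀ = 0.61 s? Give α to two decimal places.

0.57

A = 0.161·V/T₆₀ = 0.161·585/0.61 = 154.40 m² sabins.
Absorption from the other surfaces = 80·0.26 + 113·0.6 + 57·0.06 + 218·0.2 = 135.62 m², so the seating must supply 18.78 m² over 33 m².
α = 18.78/33 = 0.569.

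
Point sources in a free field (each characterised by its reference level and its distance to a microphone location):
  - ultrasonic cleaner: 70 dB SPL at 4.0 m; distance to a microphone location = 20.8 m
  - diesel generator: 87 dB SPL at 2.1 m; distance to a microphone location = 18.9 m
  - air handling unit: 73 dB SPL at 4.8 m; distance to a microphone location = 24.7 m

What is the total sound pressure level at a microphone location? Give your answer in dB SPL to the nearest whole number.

First find each source's level at the receiver (point-source: −20·log₁₀(r/r_ref)), then combine on an intensity basis.
ultrasonic cleaner: 70 − 20·log₁₀(20.8/4.0) = 70 − 14.32 = 55.68 dB SPL.
diesel generator: 87 − 20·log₁₀(18.9/2.1) = 87 − 19.08 = 67.92 dB SPL.
air handling unit: 73 − 20·log₁₀(24.7/4.8) = 73 − 14.23 = 58.77 dB SPL.
Σ 10^(L/10) = 7.311e+06 → L_total = 10·log₁₀(7.311e+06) = 68.64 dB SPL.

69 dB SPL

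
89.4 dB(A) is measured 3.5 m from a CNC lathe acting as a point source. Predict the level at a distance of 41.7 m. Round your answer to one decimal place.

67.9 dB(A)

Spherical spreading from a point source gives a 20·log₁₀(r₂/r₁) drop.
L₂ = 89.4 − 20·log₁₀(41.7/3.5) = 89.4 − 21.521 = 67.88 dB(A).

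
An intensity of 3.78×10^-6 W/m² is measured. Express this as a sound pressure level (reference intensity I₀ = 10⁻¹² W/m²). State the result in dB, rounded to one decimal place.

65.8 dB

Dividing by I₀ shifts the exponent by 12: I/I₀ = 3.78×10^6.
L = 10·(0.5775 + 6) = 65.77 dB.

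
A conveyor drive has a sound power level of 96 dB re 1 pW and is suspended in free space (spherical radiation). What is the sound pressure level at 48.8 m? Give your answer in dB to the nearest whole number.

51 dB

L_p = L_w − 10·log₁₀(4π·r²) with r = 48.8 m.
4π·r² = 2.993e+04 m², 10·log₁₀ of that is 44.760 dB.
L_p = 96 − 44.760 = 51.24 dB.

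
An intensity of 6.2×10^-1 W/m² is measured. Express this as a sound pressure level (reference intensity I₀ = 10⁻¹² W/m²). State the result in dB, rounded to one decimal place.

I/I₀ = 6.2×10^-1/10⁻¹² = 6.2×10^11, and L = 10·log₁₀(I/I₀).
L = 10·(0.7924 + 11) = 117.92 dB.

117.9 dB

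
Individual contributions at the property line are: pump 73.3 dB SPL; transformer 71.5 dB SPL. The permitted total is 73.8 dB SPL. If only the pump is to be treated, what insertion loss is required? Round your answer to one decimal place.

3.4 dB

Everything except the pump sums to 10^(71.5/10) = 1.413e+07 in linear terms, 71.50 dB SPL.
The limit corresponds to 10^(73.8/10) = 2.399e+07; subtracting the fixed part leaves 9.863e+06 for the pump, i.e. 69.94 dB SPL.
So the pump must be reduced from 73.3 to 69.94 dB SPL: IL = 3.36 dB.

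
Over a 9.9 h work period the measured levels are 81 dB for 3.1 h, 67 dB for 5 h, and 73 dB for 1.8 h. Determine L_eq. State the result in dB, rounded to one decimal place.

L_eq = 10·log₁₀[(1/T)·Σ tᵢ·10^(Lᵢ/10)] with T = 9.9 h.
Σ tᵢ·10^(Lᵢ/10) = 3.1·10^(81/10) + 5·10^(67/10) + 1.8·10^(73/10) = 4.512e+08.
L_eq = 10·log₁₀(4.512e+08/9.9) = 76.59 dB.

76.6 dB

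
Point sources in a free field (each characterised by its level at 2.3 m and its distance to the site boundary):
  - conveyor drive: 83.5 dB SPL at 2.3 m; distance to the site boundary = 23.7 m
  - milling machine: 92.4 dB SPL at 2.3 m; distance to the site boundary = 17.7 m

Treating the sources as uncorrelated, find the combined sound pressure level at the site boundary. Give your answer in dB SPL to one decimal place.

75.0 dB SPL

First find each source's level at the receiver (point-source: −20·log₁₀(r/r_ref)), then combine on an intensity basis.
conveyor drive: 83.5 − 20·log₁₀(23.7/2.3) = 83.5 − 20.26 = 63.24 dB SPL.
milling machine: 92.4 − 20·log₁₀(17.7/2.3) = 92.4 − 17.72 = 74.68 dB SPL.
Σ 10^(L/10) = 3.145e+07 → L_total = 10·log₁₀(3.145e+07) = 74.98 dB SPL.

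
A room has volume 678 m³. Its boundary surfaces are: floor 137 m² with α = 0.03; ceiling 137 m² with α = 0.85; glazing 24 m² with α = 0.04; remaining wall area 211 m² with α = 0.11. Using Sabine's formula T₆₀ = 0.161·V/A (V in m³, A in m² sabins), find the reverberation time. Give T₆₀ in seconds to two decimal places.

0.75 s

A = Σ Sᵢαᵢ = 137·0.03 + 137·0.85 + 24·0.04 + 211·0.11 = 144.73 m².
T₆₀ = 0.161 × 678 / 144.73 = 0.754 s.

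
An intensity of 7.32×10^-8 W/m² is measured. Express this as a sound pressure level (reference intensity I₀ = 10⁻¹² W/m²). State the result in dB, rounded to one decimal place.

L = 10·log₁₀(I/I₀) = 10·log₁₀(7.32×10^-8/10⁻¹²) = 10·log₁₀(7.32×10^4).
L = 10·(0.8645 + 4) = 48.65 dB.

48.6 dB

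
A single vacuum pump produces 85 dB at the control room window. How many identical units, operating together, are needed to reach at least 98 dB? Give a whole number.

Need L₁ + 10·log₁₀ N ≥ 98, i.e. log₁₀ N ≥ 1.30.
N ≥ 10^(13.0/10) = 19.953, so N = 20.

20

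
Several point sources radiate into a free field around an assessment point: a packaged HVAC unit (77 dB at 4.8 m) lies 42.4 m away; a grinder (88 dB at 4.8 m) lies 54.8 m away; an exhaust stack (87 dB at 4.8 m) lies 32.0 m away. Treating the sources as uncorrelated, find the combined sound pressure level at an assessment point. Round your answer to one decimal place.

Propagate each source to the receiver with L = L_ref − 20·log₁₀(r/r_ref), then add intensities.
packaged HVAC unit: 77 − 20·log₁₀(42.4/4.8) = 77 − 18.92 = 58.08 dB.
grinder: 88 − 20·log₁₀(54.8/4.8) = 88 − 21.15 = 66.85 dB.
exhaust stack: 87 − 20·log₁₀(32.0/4.8) = 87 − 16.48 = 70.52 dB.
Σ 10^(L/10) = 1.676e+07 → L_total = 10·log₁₀(1.676e+07) = 72.24 dB.

72.2 dB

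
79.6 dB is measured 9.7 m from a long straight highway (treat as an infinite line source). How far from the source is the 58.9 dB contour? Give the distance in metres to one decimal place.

1139.7 m

The 20.7 dB drop corresponds to a distance ratio of 10^(20.7/10) for a line source.
r₂ = 9.7·10^((79.6−58.9)/10) = 9.7·10^(20.7/10) = 1139.65 m.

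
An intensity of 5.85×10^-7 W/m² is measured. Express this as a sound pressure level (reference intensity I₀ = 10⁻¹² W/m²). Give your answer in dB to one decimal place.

L = 10·log₁₀(I/I₀) = 10·log₁₀(5.85×10^-7/10⁻¹²) = 10·log₁₀(5.85×10^5).
L = 10·(0.7672 + 5) = 57.67 dB.

57.7 dB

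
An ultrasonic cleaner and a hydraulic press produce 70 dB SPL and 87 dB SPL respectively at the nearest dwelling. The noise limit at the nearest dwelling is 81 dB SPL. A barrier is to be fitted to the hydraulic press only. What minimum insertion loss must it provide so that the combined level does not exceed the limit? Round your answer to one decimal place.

Everything except the hydraulic press sums to 10^(70/10) = 1.000e+07 in linear terms, 70.00 dB SPL.
The limit corresponds to 10^(81/10) = 1.259e+08; subtracting the fixed part leaves 1.159e+08 for the hydraulic press, i.e. 80.64 dB SPL.
So the hydraulic press must be reduced from 87 to 80.64 dB SPL: IL = 6.36 dB.

6.4 dB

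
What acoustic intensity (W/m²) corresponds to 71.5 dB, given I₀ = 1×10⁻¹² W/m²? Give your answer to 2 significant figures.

1.4e-05 W/m²

L = 10·log₁₀(I/I₀) ⇒ I = I₀·10^(L/10) = 10⁻¹² × 10^7.15.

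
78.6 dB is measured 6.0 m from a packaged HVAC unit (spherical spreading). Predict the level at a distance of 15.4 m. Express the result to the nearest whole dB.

Point-source attenuation: ΔL = 20·log₁₀(r₂/r₁) = 20·log₁₀(15.4/6.0) = 8.187 dB.
L₂ = 78.6 − 20·log₁₀(15.4/6.0) = 78.6 − 8.187 = 70.41 dB.

70 dB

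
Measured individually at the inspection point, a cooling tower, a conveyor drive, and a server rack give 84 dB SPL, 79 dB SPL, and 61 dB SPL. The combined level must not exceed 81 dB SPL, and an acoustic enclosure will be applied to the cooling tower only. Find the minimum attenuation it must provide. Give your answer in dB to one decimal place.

7.4 dB

Everything except the cooling tower sums to 10^(79/10) + 10^(61/10) = 8.069e+07 in linear terms, 79.07 dB SPL.
The limit corresponds to 10^(81/10) = 1.259e+08; subtracting the fixed part leaves 4.520e+07 for the cooling tower, i.e. 76.55 dB SPL.
Required insertion loss = 84 − 76.55 = 7.45 dB.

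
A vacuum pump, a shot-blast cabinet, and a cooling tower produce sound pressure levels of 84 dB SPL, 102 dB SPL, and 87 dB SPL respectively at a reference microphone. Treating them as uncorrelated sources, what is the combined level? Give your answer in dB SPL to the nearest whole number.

102 dB SPL

For uncorrelated sources the intensities add, so convert each level to linear form, sum, and take 10·log₁₀ of the total.
Σ 10^(L/10) = 10^(84/10) + 10^(102/10) + 10^(87/10) = 1.660e+10.
L_total = 10·log₁₀(1.660e+10) = 102.20 dB SPL.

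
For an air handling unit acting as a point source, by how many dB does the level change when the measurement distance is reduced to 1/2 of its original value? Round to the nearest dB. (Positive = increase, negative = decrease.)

+6 dB

A point source loses 6 dB per doubling of distance; generally ΔL = −20·log₁₀(r₂/r₁).
ΔL = −20·log₁₀(0.5) = +6.02 dB.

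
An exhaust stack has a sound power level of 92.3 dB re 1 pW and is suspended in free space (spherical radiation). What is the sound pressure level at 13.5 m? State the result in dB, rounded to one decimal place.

Free-field spherical radiation: L_p = L_w − 10·log₁₀(4π·r²), r = 13.5 m.
4π·r² = 2290 m², 10·log₁₀ of that is 33.599 dB.
L_p = 92.3 − 33.599 = 58.70 dB.

58.7 dB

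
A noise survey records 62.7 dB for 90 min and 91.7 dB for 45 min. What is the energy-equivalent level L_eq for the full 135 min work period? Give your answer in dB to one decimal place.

The energy average is taken in the linear domain: L_eq = 10·log₁₀[(Σ tᵢ·10^(Lᵢ/10))/T], T = 135 min.
Σ tᵢ·10^(Lᵢ/10) = 90·10^(62.7/10) + 45·10^(91.7/10) = 6.673e+10.
L_eq = 10·log₁₀(6.673e+10/135) = 86.94 dB.

86.9 dB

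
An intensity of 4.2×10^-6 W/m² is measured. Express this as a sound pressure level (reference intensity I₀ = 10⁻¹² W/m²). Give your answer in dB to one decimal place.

66.2 dB

L = 10·log₁₀(I/I₀) = 10·log₁₀(4.2×10^-6/10⁻¹²) = 10·log₁₀(4.2×10^6).
L = 10·(0.6232 + 6) = 66.23 dB.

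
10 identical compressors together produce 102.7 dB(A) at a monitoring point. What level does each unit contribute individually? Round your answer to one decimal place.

Dividing the total intensity by 10 lowers the level by 10·log₁₀ 10 = 10.000 dB: L₁ = 102.7 − 10.000.

92.7 dB(A)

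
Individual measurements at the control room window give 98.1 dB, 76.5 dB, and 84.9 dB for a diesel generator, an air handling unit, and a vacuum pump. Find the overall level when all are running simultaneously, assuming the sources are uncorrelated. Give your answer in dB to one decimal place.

98.3 dB

For uncorrelated sources the intensities add, so convert each level to linear form, sum, and take 10·log₁₀ of the total.
Σ 10^(L/10) = 10^(98.1/10) + 10^(76.5/10) + 10^(84.9/10) = 6.810e+09.
L_total = 10·log₁₀(6.810e+09) = 98.33 dB.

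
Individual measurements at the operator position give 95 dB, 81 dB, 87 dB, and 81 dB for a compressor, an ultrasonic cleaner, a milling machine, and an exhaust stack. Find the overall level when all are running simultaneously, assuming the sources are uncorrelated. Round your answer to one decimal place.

95.9 dB

Incoherent sources combine by intensity addition: L_total = 10·log₁₀(Σ 10^(L_i/10)).
Σ 10^(L/10) = 10^(95/10) + 10^(81/10) + 10^(87/10) + 10^(81/10) = 3.915e+09.
L_total = 10·log₁₀(3.915e+09) = 95.93 dB.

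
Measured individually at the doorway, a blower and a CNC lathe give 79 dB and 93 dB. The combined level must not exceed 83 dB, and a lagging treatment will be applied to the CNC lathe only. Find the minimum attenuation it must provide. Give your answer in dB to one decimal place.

Fixed contribution from the other source: Σ 10^(L/10) = 10^(79/10) = 7.943e+07 (79.00 dB).
The limit corresponds to 10^(83/10) = 1.995e+08; subtracting the fixed part leaves 1.201e+08 for the CNC lathe, i.e. 80.80 dB.
Required insertion loss = 93 − 80.80 = 12.20 dB.

12.2 dB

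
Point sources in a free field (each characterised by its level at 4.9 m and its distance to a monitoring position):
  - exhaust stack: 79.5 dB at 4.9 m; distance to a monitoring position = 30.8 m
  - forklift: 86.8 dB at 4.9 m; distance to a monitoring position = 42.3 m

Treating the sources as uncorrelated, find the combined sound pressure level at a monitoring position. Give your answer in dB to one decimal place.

69.4 dB

Propagate each source to the receiver with L = L_ref − 20·log₁₀(r/r_ref), then add intensities.
exhaust stack: 79.5 − 20·log₁₀(30.8/4.9) = 79.5 − 15.97 = 63.53 dB.
forklift: 86.8 − 20·log₁₀(42.3/4.9) = 86.8 − 18.72 = 68.08 dB.
Σ 10^(L/10) = 8.678e+06 → L_total = 10·log₁₀(8.678e+06) = 69.38 dB.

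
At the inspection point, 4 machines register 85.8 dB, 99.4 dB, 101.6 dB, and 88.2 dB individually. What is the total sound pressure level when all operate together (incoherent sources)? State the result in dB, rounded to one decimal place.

Incoherent sources combine by intensity addition: L_total = 10·log₁₀(Σ 10^(L_i/10)).
Σ 10^(L/10) = 10^(85.8/10) + 10^(99.4/10) + 10^(101.6/10) + 10^(88.2/10) = 2.420e+10.
L_total = 10·log₁₀(2.420e+10) = 103.84 dB.

103.8 dB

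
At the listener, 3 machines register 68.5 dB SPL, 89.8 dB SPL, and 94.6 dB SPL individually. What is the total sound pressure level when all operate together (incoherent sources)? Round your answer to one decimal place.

95.9 dB SPL

For uncorrelated sources the intensities add, so convert each level to linear form, sum, and take 10·log₁₀ of the total.
Σ 10^(L/10) = 10^(68.5/10) + 10^(89.8/10) + 10^(94.6/10) = 3.846e+09.
L_total = 10·log₁₀(3.846e+09) = 95.85 dB SPL.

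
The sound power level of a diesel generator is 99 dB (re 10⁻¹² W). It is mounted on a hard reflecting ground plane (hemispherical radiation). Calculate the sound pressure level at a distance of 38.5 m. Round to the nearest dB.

The power spreads over a hemisphere of area 2π·r², so L_p = L_w − 10·log₁₀(2π·r²).
2π·r² = 9313 m², 10·log₁₀ of that is 39.691 dB.
L_p = 99 − 39.691 = 59.31 dB.

59 dB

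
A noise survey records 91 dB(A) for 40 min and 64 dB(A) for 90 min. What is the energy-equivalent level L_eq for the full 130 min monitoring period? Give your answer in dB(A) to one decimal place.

Weight each interval's intensity by its duration and average over T = 130 min:
Σ tᵢ·10^(Lᵢ/10) = 40·10^(91/10) + 90·10^(64/10) = 5.058e+10.
L_eq = 10·log₁₀(5.058e+10/130) = 85.90 dB(A).

85.9 dB(A)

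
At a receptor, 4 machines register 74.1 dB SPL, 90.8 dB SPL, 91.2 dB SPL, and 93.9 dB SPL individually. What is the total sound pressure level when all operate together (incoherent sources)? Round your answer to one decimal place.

Incoherent sources combine by intensity addition: L_total = 10·log₁₀(Σ 10^(L_i/10)).
Σ 10^(L/10) = 10^(74.1/10) + 10^(90.8/10) + 10^(91.2/10) + 10^(93.9/10) = 5.001e+09.
L_total = 10·log₁₀(5.001e+09) = 96.99 dB SPL.

97.0 dB SPL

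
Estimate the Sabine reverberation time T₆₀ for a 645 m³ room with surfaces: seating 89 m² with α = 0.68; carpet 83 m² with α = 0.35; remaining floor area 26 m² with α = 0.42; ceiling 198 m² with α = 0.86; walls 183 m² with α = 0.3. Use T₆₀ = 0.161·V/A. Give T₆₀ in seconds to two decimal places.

Summing Sᵢαᵢ: 89·0.68 + 83·0.35 + 26·0.42 + 198·0.86 + 183·0.3 = 325.67 m².
T₆₀ = 0.161 × 645 / 325.67 = 0.319 s.

0.32 s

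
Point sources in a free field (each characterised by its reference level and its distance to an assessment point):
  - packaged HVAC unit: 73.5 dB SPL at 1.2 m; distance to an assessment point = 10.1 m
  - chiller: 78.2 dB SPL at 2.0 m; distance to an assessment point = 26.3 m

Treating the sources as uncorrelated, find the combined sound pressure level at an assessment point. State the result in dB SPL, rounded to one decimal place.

Apply inverse-square spreading to bring every level to the receiver, then sum 10^(L/10).
packaged HVAC unit: 73.5 − 20·log₁₀(10.1/1.2) = 73.5 − 18.50 = 55.00 dB SPL.
chiller: 78.2 − 20·log₁₀(26.3/2.0) = 78.2 − 22.38 = 55.82 dB SPL.
Σ 10^(L/10) = 6.981e+05 → L_total = 10·log₁₀(6.981e+05) = 58.44 dB SPL.

58.4 dB SPL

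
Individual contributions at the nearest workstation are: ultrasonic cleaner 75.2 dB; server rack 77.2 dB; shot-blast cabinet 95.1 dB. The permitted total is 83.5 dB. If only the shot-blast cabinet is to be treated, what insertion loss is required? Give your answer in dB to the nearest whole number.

Everything except the shot-blast cabinet sums to 10^(75.2/10) + 10^(77.2/10) = 8.559e+07 in linear terms, 79.32 dB.
To meet 83.5 dB overall, the treated shot-blast cabinet may contribute at most 10^(83.5/10) − 8.559e+07 = 1.383e+08, i.e. 81.41 dB.
Required insertion loss = 95.1 − 81.41 = 13.69 dB.

14 dB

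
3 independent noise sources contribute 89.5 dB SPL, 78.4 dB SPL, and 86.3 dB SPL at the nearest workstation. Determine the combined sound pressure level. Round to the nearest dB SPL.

91 dB SPL

Incoherent sources combine by intensity addition: L_total = 10·log₁₀(Σ 10^(L_i/10)).
Σ 10^(L/10) = 10^(89.5/10) + 10^(78.4/10) + 10^(86.3/10) = 1.387e+09.
L_total = 10·log₁₀(1.387e+09) = 91.42 dB SPL.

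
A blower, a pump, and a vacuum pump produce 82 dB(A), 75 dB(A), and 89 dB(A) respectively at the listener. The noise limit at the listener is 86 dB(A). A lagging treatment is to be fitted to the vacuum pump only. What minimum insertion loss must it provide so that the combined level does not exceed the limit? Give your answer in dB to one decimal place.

Fixed contribution from the other sources: Σ 10^(L/10) = 10^(82/10) + 10^(75/10) = 1.901e+08 (82.79 dB(A)).
To meet 86 dB(A) overall, the treated vacuum pump may contribute at most 10^(86/10) − 1.901e+08 = 2.080e+08, i.e. 83.18 dB(A).
Required insertion loss = 89 − 83.18 = 5.82 dB.

5.8 dB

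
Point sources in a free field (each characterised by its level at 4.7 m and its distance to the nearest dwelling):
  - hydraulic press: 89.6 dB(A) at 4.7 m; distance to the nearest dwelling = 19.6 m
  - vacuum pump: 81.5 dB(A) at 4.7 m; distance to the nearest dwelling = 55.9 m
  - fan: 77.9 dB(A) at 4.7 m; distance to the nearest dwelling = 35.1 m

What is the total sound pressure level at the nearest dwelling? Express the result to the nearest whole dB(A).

Apply inverse-square spreading to bring every level to the receiver, then sum 10^(L/10).
hydraulic press: 89.6 − 20·log₁₀(19.6/4.7) = 89.6 − 12.40 = 77.20 dB(A).
vacuum pump: 81.5 − 20·log₁₀(55.9/4.7) = 81.5 − 21.51 = 59.99 dB(A).
fan: 77.9 − 20·log₁₀(35.1/4.7) = 77.9 − 17.46 = 60.44 dB(A).
Σ 10^(L/10) = 5.455e+07 → L_total = 10·log₁₀(5.455e+07) = 77.37 dB(A).

77 dB(A)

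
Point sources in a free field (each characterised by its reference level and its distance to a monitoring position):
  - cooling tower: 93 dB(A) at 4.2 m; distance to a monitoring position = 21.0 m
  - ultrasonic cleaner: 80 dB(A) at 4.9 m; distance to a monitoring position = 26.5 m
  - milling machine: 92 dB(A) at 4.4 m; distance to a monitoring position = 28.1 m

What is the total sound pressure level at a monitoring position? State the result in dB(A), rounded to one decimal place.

First find each source's level at the receiver (point-source: −20·log₁₀(r/r_ref)), then combine on an intensity basis.
cooling tower: 93 − 20·log₁₀(21.0/4.2) = 93 − 13.98 = 79.02 dB(A).
ultrasonic cleaner: 80 − 20·log₁₀(26.5/4.9) = 80 − 14.66 = 65.34 dB(A).
milling machine: 92 − 20·log₁₀(28.1/4.4) = 92 − 16.11 = 75.89 dB(A).
Σ 10^(L/10) = 1.221e+08 → L_total = 10·log₁₀(1.221e+08) = 80.87 dB(A).

80.9 dB(A)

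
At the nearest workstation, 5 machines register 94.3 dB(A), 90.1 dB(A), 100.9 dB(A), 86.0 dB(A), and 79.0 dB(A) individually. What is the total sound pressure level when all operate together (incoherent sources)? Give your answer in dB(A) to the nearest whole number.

102 dB(A)

For uncorrelated sources the intensities add, so convert each level to linear form, sum, and take 10·log₁₀ of the total.
Σ 10^(L/10) = 10^(94.3/10) + 10^(90.1/10) + 10^(100.9/10) + 10^(86.0/10) + 10^(79.0/10) = 1.650e+10.
L_total = 10·log₁₀(1.650e+10) = 102.17 dB(A).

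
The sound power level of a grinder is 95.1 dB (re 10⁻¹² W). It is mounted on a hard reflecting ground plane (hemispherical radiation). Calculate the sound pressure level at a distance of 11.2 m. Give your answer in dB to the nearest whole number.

66 dB

L_p = L_w − 10·log₁₀(2π·r²) with r = 11.2 m.
2π·r² = 788.2 m², 10·log₁₀ of that is 28.966 dB.
L_p = 95.1 − 28.966 = 66.13 dB.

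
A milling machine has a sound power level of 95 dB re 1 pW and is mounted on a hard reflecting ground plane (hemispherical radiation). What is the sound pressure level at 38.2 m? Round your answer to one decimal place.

55.4 dB

L_p = L_w − 10·log₁₀(2π·r²) with r = 38.2 m.
2π·r² = 9169 m², 10·log₁₀ of that is 39.623 dB.
L_p = 95 − 39.623 = 55.38 dB.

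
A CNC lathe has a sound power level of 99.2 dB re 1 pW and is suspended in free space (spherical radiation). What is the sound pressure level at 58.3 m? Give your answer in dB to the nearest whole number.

Free-field spherical radiation: L_p = L_w − 10·log₁₀(4π·r²), r = 58.3 m.
4π·r² = 4.271e+04 m², 10·log₁₀ of that is 46.305 dB.
L_p = 99.2 − 46.305 = 52.89 dB.

53 dB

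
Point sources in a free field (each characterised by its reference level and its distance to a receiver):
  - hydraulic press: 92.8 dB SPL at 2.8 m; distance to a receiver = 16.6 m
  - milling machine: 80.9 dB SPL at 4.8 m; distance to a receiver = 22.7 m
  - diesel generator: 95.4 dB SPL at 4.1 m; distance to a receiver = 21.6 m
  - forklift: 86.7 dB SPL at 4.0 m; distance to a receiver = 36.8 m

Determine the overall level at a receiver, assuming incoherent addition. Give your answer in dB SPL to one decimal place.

Propagate each source to the receiver with L = L_ref − 20·log₁₀(r/r_ref), then add intensities.
hydraulic press: 92.8 − 20·log₁₀(16.6/2.8) = 92.8 − 15.46 = 77.34 dB SPL.
milling machine: 80.9 − 20·log₁₀(22.7/4.8) = 80.9 − 13.50 = 67.40 dB SPL.
diesel generator: 95.4 − 20·log₁₀(21.6/4.1) = 95.4 − 14.43 = 80.97 dB SPL.
forklift: 86.7 − 20·log₁₀(36.8/4.0) = 86.7 − 19.28 = 67.42 dB SPL.
Σ 10^(L/10) = 1.902e+08 → L_total = 10·log₁₀(1.902e+08) = 82.79 dB SPL.

82.8 dB SPL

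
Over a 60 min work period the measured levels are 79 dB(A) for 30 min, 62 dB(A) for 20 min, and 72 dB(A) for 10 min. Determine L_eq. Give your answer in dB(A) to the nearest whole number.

L_eq = 10·log₁₀[(1/T)·Σ tᵢ·10^(Lᵢ/10)] with T = 60 min.
Σ tᵢ·10^(Lᵢ/10) = 30·10^(79/10) + 20·10^(62/10) + 10·10^(72/10) = 2.573e+09.
L_eq = 10·log₁₀(2.573e+09/60) = 76.32 dB(A).

76 dB(A)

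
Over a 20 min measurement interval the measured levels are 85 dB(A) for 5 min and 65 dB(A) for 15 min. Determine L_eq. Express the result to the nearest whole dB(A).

Weight each interval's intensity by its duration and average over T = 20 min:
Σ tᵢ·10^(Lᵢ/10) = 5·10^(85/10) + 15·10^(65/10) = 1.629e+09.
L_eq = 10·log₁₀(1.629e+09/20) = 79.11 dB(A).

79 dB(A)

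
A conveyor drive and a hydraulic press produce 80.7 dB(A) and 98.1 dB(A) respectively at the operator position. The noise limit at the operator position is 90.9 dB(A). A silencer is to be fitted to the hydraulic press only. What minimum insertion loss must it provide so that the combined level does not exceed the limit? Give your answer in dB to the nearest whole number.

Fixed contribution from the other source: Σ 10^(L/10) = 10^(80.7/10) = 1.175e+08 (80.70 dB(A)).
The limit corresponds to 10^(90.9/10) = 1.230e+09; subtracting the fixed part leaves 1.113e+09 for the hydraulic press, i.e. 90.46 dB(A).
So the hydraulic press must be reduced from 98.1 to 90.46 dB(A): IL = 7.64 dB.

8 dB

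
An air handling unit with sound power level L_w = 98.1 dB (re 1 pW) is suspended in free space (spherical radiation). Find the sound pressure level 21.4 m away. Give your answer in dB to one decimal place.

The power spreads over a sphere of area 4π·r², so L_p = L_w − 10·log₁₀(4π·r²).
4π·r² = 5755 m², 10·log₁₀ of that is 37.600 dB.
L_p = 98.1 − 37.600 = 60.50 dB.

60.5 dB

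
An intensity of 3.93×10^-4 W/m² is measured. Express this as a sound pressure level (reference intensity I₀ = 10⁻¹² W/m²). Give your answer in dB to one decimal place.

I/I₀ = 3.93×10^-4/10⁻¹² = 3.93×10^8, and L = 10·log₁₀(I/I₀).
L = 10·(0.5944 + 8) = 85.94 dB.

85.9 dB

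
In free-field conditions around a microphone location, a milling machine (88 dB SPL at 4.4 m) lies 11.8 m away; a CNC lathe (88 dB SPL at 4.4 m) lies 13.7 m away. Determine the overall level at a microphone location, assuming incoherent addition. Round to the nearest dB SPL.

First find each source's level at the receiver (point-source: −20·log₁₀(r/r_ref)), then combine on an intensity basis.
milling machine: 88 − 20·log₁₀(11.8/4.4) = 88 − 8.57 = 79.43 dB SPL.
CNC lathe: 88 − 20·log₁₀(13.7/4.4) = 88 − 9.87 = 78.13 dB SPL.
Σ 10^(L/10) = 1.528e+08 → L_total = 10·log₁₀(1.528e+08) = 81.84 dB SPL.

82 dB SPL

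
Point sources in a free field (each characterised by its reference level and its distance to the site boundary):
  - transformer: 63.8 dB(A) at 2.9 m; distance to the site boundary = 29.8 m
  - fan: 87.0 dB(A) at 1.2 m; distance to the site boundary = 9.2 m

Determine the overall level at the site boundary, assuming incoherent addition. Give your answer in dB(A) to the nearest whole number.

Propagate each source to the receiver with L = L_ref − 20·log₁₀(r/r_ref), then add intensities.
transformer: 63.8 − 20·log₁₀(29.8/2.9) = 63.8 − 20.24 = 43.56 dB(A).
fan: 87.0 − 20·log₁₀(9.2/1.2) = 87.0 − 17.69 = 69.31 dB(A).
Σ 10^(L/10) = 8.550e+06 → L_total = 10·log₁₀(8.550e+06) = 69.32 dB(A).

69 dB(A)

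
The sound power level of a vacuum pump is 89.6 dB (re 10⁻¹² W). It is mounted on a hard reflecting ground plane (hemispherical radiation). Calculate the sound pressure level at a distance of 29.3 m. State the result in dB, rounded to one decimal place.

L_p = L_w − 10·log₁₀(2π·r²) with r = 29.3 m.
2π·r² = 5394 m², 10·log₁₀ of that is 37.319 dB.
L_p = 89.6 − 37.319 = 52.28 dB.

52.3 dB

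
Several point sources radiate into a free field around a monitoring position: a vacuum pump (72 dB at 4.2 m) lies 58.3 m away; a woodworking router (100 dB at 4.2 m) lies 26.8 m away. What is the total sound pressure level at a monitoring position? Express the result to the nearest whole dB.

84 dB

Propagate each source to the receiver with L = L_ref − 20·log₁₀(r/r_ref), then add intensities.
vacuum pump: 72 − 20·log₁₀(58.3/4.2) = 72 − 22.85 = 49.15 dB.
woodworking router: 100 − 20·log₁₀(26.8/4.2) = 100 − 16.10 = 83.90 dB.
Σ 10^(L/10) = 2.457e+08 → L_total = 10·log₁₀(2.457e+08) = 83.90 dB.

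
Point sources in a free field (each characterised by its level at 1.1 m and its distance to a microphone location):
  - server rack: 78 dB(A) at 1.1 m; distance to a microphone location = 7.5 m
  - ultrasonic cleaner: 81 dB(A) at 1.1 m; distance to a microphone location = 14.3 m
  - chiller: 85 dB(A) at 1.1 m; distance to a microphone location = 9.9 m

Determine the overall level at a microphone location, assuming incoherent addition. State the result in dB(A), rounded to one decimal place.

First find each source's level at the receiver (point-source: −20·log₁₀(r/r_ref)), then combine on an intensity basis.
server rack: 78 − 20·log₁₀(7.5/1.1) = 78 − 16.67 = 61.33 dB(A).
ultrasonic cleaner: 81 − 20·log₁₀(14.3/1.1) = 81 − 22.28 = 58.72 dB(A).
chiller: 85 − 20·log₁₀(9.9/1.1) = 85 − 19.08 = 65.92 dB(A).
Σ 10^(L/10) = 6.006e+06 → L_total = 10·log₁₀(6.006e+06) = 67.79 dB(A).

67.8 dB(A)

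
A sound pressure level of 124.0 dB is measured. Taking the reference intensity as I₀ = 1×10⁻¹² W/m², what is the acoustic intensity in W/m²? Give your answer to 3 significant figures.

I/I₀ = 10^(124.0/10) = 2.512e+12, so I = 2.512e+12 × 10⁻¹² W/m².

2.51 W/m²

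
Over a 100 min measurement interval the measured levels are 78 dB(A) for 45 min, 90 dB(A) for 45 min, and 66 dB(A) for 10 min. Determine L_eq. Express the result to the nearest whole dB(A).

L_eq = 10·log₁₀[(1/T)·Σ tᵢ·10^(Lᵢ/10)] with T = 100 min.
Σ tᵢ·10^(Lᵢ/10) = 45·10^(78/10) + 45·10^(90/10) + 10·10^(66/10) = 4.788e+10.
L_eq = 10·log₁₀(4.788e+10/100) = 86.80 dB(A).

87 dB(A)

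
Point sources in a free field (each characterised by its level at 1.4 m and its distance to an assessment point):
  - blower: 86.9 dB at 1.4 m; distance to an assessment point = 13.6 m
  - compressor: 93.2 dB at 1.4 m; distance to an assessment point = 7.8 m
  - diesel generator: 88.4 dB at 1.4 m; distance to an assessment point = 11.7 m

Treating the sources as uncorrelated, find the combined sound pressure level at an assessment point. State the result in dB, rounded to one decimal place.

79.2 dB

First find each source's level at the receiver (point-source: −20·log₁₀(r/r_ref)), then combine on an intensity basis.
blower: 86.9 − 20·log₁₀(13.6/1.4) = 86.9 − 19.75 = 67.15 dB.
compressor: 93.2 − 20·log₁₀(7.8/1.4) = 93.2 − 14.92 = 78.28 dB.
diesel generator: 88.4 − 20·log₁₀(11.7/1.4) = 88.4 − 18.44 = 69.96 dB.
Σ 10^(L/10) = 8.240e+07 → L_total = 10·log₁₀(8.240e+07) = 79.16 dB.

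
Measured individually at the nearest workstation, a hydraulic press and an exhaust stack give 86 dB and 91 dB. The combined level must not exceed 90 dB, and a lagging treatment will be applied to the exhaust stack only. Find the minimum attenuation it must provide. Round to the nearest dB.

3 dB

Fixed contribution from the other source: Σ 10^(L/10) = 10^(86/10) = 3.981e+08 (86.00 dB).
The limit corresponds to 10^(90/10) = 1.000e+09; subtracting the fixed part leaves 6.019e+08 for the exhaust stack, i.e. 87.80 dB.
So the exhaust stack must be reduced from 91 to 87.80 dB: IL = 3.20 dB.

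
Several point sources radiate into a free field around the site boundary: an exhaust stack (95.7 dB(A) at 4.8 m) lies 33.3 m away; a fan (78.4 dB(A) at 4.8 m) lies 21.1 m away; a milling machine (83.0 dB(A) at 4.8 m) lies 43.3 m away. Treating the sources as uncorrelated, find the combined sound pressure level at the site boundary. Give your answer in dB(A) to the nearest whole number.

79 dB(A)

Apply inverse-square spreading to bring every level to the receiver, then sum 10^(L/10).
exhaust stack: 95.7 − 20·log₁₀(33.3/4.8) = 95.7 − 16.82 = 78.88 dB(A).
fan: 78.4 − 20·log₁₀(21.1/4.8) = 78.4 − 12.86 = 65.54 dB(A).
milling machine: 83.0 − 20·log₁₀(43.3/4.8) = 83.0 − 19.10 = 63.90 dB(A).
Σ 10^(L/10) = 8.323e+07 → L_total = 10·log₁₀(8.323e+07) = 79.20 dB(A).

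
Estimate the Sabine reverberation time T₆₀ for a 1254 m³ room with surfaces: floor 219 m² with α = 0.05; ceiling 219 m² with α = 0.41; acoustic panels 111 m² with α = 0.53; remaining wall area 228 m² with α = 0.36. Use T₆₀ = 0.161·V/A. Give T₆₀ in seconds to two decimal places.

0.84 s

Total absorption A = 219·0.05 + 219·0.41 + 111·0.53 + 228·0.36 = 241.65 m² sabins.
T₆₀ = 0.161·V/A = 0.161·1254/241.65 = 0.835 s.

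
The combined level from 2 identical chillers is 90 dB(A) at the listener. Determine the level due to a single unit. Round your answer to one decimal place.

2 equal contributions raise the level by 10·log₁₀ 2 = 3.010 dB, so each unit alone gives 90 − 3.010.

87.0 dB(A)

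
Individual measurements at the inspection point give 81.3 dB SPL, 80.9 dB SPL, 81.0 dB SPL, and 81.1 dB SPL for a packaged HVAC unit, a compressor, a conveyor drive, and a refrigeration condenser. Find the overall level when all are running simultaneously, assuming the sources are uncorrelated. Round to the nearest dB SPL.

87 dB SPL

For uncorrelated sources the intensities add, so convert each level to linear form, sum, and take 10·log₁₀ of the total.
Σ 10^(L/10) = 10^(81.3/10) + 10^(80.9/10) + 10^(81.0/10) + 10^(81.1/10) = 5.126e+08.
L_total = 10·log₁₀(5.126e+08) = 87.10 dB SPL.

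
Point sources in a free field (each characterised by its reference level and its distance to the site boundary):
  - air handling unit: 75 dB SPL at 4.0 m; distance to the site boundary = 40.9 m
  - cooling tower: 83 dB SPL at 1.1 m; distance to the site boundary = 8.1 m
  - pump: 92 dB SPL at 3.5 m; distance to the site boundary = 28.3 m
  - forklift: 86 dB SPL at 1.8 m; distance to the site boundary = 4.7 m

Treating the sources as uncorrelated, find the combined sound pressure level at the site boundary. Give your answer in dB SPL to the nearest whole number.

First find each source's level at the receiver (point-source: −20·log₁₀(r/r_ref)), then combine on an intensity basis.
air handling unit: 75 − 20·log₁₀(40.9/4.0) = 75 − 20.19 = 54.81 dB SPL.
cooling tower: 83 − 20·log₁₀(8.1/1.1) = 83 − 17.34 = 65.66 dB SPL.
pump: 92 − 20·log₁₀(28.3/3.5) = 92 − 18.15 = 73.85 dB SPL.
forklift: 86 − 20·log₁₀(4.7/1.8) = 86 − 8.34 = 77.66 dB SPL.
Σ 10^(L/10) = 8.662e+07 → L_total = 10·log₁₀(8.662e+07) = 79.38 dB SPL.

79 dB SPL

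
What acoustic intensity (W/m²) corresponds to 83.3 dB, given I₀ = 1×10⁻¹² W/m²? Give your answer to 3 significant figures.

I = I₀·10^(L/10) = 10⁻¹² × 10^(83.3/10) = 10^(-3.670).

0.000214 W/m²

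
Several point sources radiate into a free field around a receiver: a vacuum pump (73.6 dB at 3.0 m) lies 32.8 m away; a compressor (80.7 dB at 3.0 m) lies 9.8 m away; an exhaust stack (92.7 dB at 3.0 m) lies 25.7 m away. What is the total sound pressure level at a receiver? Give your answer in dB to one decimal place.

First find each source's level at the receiver (point-source: −20·log₁₀(r/r_ref)), then combine on an intensity basis.
vacuum pump: 73.6 − 20·log₁₀(32.8/3.0) = 73.6 − 20.78 = 52.82 dB.
compressor: 80.7 − 20·log₁₀(9.8/3.0) = 80.7 − 10.28 = 70.42 dB.
exhaust stack: 92.7 − 20·log₁₀(25.7/3.0) = 92.7 − 18.66 = 74.04 dB.
Σ 10^(L/10) = 3.657e+07 → L_total = 10·log₁₀(3.657e+07) = 75.63 dB.

75.6 dB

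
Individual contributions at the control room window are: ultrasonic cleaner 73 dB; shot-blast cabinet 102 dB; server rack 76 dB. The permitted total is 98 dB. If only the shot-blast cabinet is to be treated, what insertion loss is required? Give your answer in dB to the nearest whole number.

4 dB

The untreated sources together contribute 10^(73/10) + 10^(76/10) = 5.976e+07, i.e. 77.76 dB.
To meet 98 dB overall, the treated shot-blast cabinet may contribute at most 10^(98/10) − 5.976e+07 = 6.250e+09, i.e. 97.96 dB.
So the shot-blast cabinet must be reduced from 102 to 97.96 dB: IL = 4.04 dB.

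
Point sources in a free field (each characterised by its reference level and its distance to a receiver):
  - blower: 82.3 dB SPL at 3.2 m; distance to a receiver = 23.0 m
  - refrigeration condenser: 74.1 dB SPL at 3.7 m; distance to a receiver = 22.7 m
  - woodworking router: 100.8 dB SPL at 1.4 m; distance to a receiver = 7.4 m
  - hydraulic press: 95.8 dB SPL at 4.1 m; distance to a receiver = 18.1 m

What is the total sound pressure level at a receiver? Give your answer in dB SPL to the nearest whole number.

Propagate each source to the receiver with L = L_ref − 20·log₁₀(r/r_ref), then add intensities.
blower: 82.3 − 20·log₁₀(23.0/3.2) = 82.3 − 17.13 = 65.17 dB SPL.
refrigeration condenser: 74.1 − 20·log₁₀(22.7/3.7) = 74.1 − 15.76 = 58.34 dB SPL.
woodworking router: 100.8 − 20·log₁₀(7.4/1.4) = 100.8 − 14.46 = 86.34 dB SPL.
hydraulic press: 95.8 − 20·log₁₀(18.1/4.1) = 95.8 − 12.90 = 82.90 dB SPL.
Σ 10^(L/10) = 6.294e+08 → L_total = 10·log₁₀(6.294e+08) = 87.99 dB SPL.

88 dB SPL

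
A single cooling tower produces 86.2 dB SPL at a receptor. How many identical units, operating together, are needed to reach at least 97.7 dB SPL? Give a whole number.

15

N identical sources give L₁ + 10·log₁₀ N, so require 10·log₁₀ N ≥ 97.7 − 86.2 = 11.5 dB.
N ≥ 10^(11.5/10) = 14.125, so N = 15.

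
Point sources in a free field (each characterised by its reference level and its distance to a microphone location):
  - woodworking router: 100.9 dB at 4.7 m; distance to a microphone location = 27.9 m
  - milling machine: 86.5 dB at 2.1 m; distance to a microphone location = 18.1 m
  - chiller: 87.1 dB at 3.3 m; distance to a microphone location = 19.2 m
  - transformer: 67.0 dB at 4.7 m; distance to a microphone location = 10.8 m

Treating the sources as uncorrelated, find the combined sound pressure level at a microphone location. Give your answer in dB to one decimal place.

85.7 dB

Apply inverse-square spreading to bring every level to the receiver, then sum 10^(L/10).
woodworking router: 100.9 − 20·log₁₀(27.9/4.7) = 100.9 − 15.47 = 85.43 dB.
milling machine: 86.5 − 20·log₁₀(18.1/2.1) = 86.5 − 18.71 = 67.79 dB.
chiller: 87.1 − 20·log₁₀(19.2/3.3) = 87.1 − 15.30 = 71.80 dB.
transformer: 67.0 − 20·log₁₀(10.8/4.7) = 67.0 − 7.23 = 59.77 dB.
Σ 10^(L/10) = 3.712e+08 → L_total = 10·log₁₀(3.712e+08) = 85.70 dB.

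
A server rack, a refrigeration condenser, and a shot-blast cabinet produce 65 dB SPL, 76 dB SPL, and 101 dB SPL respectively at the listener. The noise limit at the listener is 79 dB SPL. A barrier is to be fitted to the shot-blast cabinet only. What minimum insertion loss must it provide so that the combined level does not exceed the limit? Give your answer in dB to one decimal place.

The untreated sources together contribute 10^(65/10) + 10^(76/10) = 4.297e+07, i.e. 76.33 dB SPL.
The limit corresponds to 10^(79/10) = 7.943e+07; subtracting the fixed part leaves 3.646e+07 for the shot-blast cabinet, i.e. 75.62 dB SPL.
Required insertion loss = 101 − 75.62 = 25.38 dB.

25.4 dB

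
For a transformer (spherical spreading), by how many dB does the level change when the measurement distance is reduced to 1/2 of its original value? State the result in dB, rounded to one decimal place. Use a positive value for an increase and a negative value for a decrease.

+6.0 dB

With spherical spreading the level changes by −20·log₁₀(r₂/r₁).
ΔL = −20·log₁₀(0.5) = +6.02 dB.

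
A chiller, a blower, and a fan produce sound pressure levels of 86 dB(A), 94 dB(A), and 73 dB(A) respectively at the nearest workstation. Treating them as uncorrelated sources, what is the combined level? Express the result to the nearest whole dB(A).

95 dB(A)

For uncorrelated sources the intensities add, so convert each level to linear form, sum, and take 10·log₁₀ of the total.
Σ 10^(L/10) = 10^(86/10) + 10^(94/10) + 10^(73/10) = 2.930e+09.
L_total = 10·log₁₀(2.930e+09) = 94.67 dB(A).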